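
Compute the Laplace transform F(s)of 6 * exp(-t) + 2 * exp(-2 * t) 6/(s + 1) + 2/(s + 2)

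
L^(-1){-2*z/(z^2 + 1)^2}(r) -r*sin(r)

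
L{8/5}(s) 8/(5 * s)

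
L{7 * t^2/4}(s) 7/(2 * s^3)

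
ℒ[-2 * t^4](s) -48/s^5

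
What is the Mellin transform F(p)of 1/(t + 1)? pi*csc(pi*p)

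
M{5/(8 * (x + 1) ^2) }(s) -5 * pi * (s - 1) /(8 * sin(pi * s) ) 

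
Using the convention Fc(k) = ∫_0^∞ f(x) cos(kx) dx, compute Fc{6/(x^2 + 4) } 3 * pi * exp(-2 * k) /2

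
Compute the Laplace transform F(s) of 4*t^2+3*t 3/s^2+8/s^3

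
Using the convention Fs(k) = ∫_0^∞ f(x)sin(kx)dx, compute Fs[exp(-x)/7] k/(7*(k^2 + 1))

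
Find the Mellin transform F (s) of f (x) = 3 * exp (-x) 3 * gamma (s) 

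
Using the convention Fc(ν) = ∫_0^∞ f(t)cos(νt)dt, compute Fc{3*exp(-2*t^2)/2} 3*sqrt(2)*sqrt(pi)*exp(-ν^2/8)/8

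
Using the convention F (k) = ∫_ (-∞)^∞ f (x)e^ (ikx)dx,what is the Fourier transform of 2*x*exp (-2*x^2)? sqrt (2)*I*sqrt (pi)*k*exp (-k^2/8)/4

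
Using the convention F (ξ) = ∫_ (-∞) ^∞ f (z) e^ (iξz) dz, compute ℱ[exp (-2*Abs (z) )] 4/ (ξ^2 + 4) 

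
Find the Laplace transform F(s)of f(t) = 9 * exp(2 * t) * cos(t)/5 9 * (s - 2)/(5 * ((s - 2)^2 + 1))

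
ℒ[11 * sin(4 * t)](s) 44/(s^2 + 16)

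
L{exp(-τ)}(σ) 1/(σ+1)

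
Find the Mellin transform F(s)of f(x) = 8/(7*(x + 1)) 8*pi*csc(pi*s)/7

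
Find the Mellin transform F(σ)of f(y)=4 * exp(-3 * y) 4 * gamma(σ)/3^σ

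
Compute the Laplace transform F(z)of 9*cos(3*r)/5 9*z/(5*(z^2 + 9))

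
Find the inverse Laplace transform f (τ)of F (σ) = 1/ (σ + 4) exp (-4 * τ)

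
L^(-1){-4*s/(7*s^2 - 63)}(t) -4*cosh(3*t)/7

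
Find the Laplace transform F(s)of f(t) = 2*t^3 12/s^4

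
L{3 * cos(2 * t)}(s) 3 * s/(s^2 + 4)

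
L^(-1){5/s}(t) 5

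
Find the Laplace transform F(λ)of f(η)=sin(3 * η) 3/(λ^2+9)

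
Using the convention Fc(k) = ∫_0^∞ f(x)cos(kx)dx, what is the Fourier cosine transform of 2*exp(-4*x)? 8/(k^2 + 16)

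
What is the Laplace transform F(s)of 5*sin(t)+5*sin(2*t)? 5/(s^2+1)+10/(s^2+4)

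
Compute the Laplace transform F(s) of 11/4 11/(4 * s) 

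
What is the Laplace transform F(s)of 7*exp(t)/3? 7/(3*(s - 1))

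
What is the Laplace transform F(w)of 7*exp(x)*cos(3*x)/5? 7*(w - 1)/(5*((w - 1)^2+9))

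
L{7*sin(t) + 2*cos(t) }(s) 7/(s^2 + 1) + 2*s/(s^2 + 1) 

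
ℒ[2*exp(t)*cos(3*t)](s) 2*(s - 1)/((s - 1)^2+9)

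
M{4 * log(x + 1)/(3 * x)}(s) -4 * pi * csc(pi * s)/(3 * s - 3)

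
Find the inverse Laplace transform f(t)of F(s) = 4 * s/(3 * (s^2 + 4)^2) t * sin(2 * t)/3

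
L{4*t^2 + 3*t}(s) 8/s^3 + 3/s^2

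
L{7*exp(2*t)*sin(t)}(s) 7/((s - 2)^2+1)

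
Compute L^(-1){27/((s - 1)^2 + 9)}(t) 9*exp(t)*sin(3*t)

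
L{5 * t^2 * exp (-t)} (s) 10/ (s + 1)^3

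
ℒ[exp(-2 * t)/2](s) 1/(2 * (s+2))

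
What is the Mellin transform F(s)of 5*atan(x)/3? -5*pi*sec(pi*s/2)/(6*s)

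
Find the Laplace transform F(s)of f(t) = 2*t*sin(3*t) 12*s/(s^2 + 9)^2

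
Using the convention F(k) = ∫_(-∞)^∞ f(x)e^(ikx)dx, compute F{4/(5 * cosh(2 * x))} 2 * pi/(5 * cosh(pi * k/4))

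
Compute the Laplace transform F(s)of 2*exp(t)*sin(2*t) 4/((s - 1)^2 + 4)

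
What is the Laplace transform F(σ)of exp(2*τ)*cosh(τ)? (σ - 2)/((σ - 2)^2 - 1)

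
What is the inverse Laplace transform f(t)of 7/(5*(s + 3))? 7*exp(-3*t)/5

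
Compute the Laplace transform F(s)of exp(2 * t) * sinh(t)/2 1/(2 * ((s - 2)^2-1))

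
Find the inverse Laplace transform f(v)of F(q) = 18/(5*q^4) 3*v^3/5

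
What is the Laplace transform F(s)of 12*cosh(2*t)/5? 12*s/(5*(s^2 - 4))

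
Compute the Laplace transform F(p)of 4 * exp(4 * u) 4/(p - 4)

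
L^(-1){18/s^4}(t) 3 * t^3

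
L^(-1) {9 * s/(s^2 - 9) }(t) 9 * cosh(3 * t) 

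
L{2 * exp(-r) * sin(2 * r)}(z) 4/((z + 1)^2 + 4)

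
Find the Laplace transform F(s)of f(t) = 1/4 1/(4 * s)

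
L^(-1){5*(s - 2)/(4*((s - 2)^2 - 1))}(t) 5*exp(2*t)*cosh(t)/4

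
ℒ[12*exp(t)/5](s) 12/(5*(s - 1))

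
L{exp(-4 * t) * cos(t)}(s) (s+4)/((s+4)^2+1)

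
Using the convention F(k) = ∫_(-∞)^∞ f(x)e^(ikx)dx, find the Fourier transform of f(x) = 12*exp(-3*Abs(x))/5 72/(5*(k^2+9))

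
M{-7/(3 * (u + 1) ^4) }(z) 7 * pi * (z - 3) * (z - 2) * (z - 1) /(18 * sin(pi * z) ) 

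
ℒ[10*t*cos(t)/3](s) 10*(s^2 - 1)/(3*(s^2 + 1)^2)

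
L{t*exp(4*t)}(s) (s - 4)^(-2)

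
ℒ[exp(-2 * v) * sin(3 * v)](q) 3/((q + 2)^2 + 9)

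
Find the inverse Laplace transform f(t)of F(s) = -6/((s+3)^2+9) -2*exp(-3*t)*sin(3*t)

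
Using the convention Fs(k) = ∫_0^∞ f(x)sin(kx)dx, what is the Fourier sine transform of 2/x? pi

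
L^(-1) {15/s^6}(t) t^5/8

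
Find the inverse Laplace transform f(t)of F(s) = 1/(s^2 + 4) sin(2 * t)/2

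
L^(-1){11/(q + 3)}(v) 11*exp(-3*v)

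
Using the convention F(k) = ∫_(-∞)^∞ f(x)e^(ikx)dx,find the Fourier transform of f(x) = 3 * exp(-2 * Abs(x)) 12/(k^2+4)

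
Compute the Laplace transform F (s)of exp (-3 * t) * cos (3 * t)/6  (s + 3)/ (6 * ( (s + 3)^2 + 9))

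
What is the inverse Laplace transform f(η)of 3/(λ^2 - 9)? sinh(3 * η)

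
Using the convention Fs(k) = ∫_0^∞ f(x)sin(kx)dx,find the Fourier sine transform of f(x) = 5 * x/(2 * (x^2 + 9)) 5 * pi * exp(-3 * k)/4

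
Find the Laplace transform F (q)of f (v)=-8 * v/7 -8/ (7 * q^2)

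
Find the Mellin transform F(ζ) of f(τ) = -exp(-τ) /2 -gamma(ζ) /2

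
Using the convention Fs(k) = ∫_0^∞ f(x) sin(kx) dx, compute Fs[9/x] 9*pi/2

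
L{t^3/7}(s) 6/(7 * s^4)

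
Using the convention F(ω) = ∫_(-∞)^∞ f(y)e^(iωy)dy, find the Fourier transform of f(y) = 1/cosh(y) pi/cosh(pi * ω/2)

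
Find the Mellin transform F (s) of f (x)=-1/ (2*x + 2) -pi*csc (pi*s) /2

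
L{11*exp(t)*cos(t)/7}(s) 11*(s - 1)/(7*((s - 1)^2 + 1))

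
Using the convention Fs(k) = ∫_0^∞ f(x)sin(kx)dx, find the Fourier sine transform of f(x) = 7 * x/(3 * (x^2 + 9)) 7 * pi * exp(-3 * k)/6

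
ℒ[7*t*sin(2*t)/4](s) 7*s/(s^2 + 4)^2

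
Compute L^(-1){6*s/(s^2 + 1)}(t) 6*cos(t)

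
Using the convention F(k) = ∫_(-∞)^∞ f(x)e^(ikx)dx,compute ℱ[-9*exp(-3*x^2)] -3*sqrt(3)*sqrt(pi)*exp(-k^2/12)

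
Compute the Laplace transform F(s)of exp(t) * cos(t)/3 (s - 1)/(3 * ((s - 1)^2 + 1))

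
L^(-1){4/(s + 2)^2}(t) 4*t*exp(-2*t)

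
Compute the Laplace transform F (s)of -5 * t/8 -5/ (8 * s^2)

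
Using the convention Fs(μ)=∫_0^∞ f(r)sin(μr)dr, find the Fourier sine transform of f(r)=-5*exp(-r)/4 -5*μ/(4*μ^2 + 4)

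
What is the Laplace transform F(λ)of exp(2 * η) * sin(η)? 1/((λ - 2)^2 + 1)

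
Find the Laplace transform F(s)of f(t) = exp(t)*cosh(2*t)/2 (s - 1)/(2*((s - 1)^2 - 4))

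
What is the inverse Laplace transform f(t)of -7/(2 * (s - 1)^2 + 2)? -7 * exp(t) * sin(t)/2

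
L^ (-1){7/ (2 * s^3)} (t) 7 * t^2/4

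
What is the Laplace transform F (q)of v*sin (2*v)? 4*q/ (q^2 + 4)^2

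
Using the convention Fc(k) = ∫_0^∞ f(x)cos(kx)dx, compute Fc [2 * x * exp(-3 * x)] 2 * (9 - k^2)/(k^2 + 9)^2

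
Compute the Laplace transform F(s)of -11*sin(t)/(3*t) -11*atan(1/s)/3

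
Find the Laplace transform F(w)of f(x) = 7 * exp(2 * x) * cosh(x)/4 7 * (w - 2)/(4 * ((w - 2)^2 - 1))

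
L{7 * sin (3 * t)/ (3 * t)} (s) 7 * atan (3/s)/3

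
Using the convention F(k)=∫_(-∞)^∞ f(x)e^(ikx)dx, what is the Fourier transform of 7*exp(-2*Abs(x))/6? 14/(3*(k^2+4))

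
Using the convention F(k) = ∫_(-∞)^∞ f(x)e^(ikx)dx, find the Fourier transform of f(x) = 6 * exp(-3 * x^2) 2 * sqrt(3) * sqrt(pi) * exp(-k^2/12)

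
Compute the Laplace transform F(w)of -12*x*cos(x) 12*(1 - w^2)/(w^2 + 1)^2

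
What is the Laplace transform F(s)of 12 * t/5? 12/(5 * s^2)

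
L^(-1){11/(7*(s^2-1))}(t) 11*sinh(t)/7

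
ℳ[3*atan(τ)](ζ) -3*pi*sec(pi*ζ/2)/(2*ζ)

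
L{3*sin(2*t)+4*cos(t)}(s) 4*s/(s^2+1)+6/(s^2+4)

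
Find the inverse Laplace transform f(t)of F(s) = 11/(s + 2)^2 11 * t * exp(-2 * t)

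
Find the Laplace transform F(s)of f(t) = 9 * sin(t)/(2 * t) 9 * atan(1/s)/2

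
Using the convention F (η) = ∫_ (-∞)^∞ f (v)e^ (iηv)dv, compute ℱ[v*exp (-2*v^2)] sqrt (2)*I*sqrt (pi)*η*exp (-η^2/8)/8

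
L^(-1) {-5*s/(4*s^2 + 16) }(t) -5*cos(2*t) /4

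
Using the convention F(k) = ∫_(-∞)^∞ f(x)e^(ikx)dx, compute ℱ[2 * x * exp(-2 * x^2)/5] sqrt(2) * I * sqrt(pi) * k * exp(-k^2/8)/20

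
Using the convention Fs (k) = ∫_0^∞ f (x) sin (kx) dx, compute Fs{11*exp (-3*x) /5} 11*k/ (5*(k^2 + 9) ) 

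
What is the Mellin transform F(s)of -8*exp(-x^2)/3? -4*gamma(s/2)/3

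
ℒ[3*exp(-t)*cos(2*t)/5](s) 3*(s + 1)/(5*((s + 1)^2 + 4))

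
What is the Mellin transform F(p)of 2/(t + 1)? 2*pi*csc(pi*p)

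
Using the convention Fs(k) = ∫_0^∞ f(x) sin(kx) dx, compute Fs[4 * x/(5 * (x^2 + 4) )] 2 * pi * exp(-2 * k) /5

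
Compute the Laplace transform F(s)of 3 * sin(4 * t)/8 3/(2 * (s^2+16))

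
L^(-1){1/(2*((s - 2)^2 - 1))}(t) exp(2*t)*sinh(t)/2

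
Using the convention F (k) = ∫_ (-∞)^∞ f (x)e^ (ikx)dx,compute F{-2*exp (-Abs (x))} -4/ (k^2 + 1)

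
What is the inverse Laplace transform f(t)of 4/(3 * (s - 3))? 4 * exp(3 * t)/3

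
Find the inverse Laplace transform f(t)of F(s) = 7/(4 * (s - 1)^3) 7 * t^2 * exp(t)/8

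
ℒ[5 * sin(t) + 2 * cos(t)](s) 2 * s/(s^2 + 1) + 5/(s^2 + 1)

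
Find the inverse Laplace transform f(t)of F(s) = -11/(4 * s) -11/4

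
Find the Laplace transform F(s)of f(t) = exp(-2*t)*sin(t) 1/((s + 2)^2 + 1)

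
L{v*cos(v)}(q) (q^2 - 1)/(q^2+1)^2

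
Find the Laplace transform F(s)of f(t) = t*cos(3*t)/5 (s^2 - 9)/(5*(s^2 + 9)^2)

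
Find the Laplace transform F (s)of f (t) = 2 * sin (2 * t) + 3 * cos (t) 3 * s/ (s^2 + 1) + 4/ (s^2 + 4)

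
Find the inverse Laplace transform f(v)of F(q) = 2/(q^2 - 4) sinh(2 * v)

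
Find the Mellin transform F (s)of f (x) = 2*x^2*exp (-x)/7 2*gamma (s + 2)/7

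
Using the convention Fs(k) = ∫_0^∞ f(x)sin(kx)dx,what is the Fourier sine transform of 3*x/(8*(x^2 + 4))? 3*pi*exp(-2*k)/16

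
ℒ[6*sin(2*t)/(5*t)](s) 6*atan(2/s)/5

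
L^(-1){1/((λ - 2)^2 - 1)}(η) exp(2 * η) * sinh(η)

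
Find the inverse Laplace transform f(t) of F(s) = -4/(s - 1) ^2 -4 * t * exp(t) 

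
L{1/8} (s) 1/ (8 * s)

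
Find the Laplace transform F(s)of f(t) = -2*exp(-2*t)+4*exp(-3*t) 4/(s+3)-2/(s+2)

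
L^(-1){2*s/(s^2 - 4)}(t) 2*cosh(2*t)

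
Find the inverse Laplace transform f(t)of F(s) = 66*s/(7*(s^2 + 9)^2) 11*t*sin(3*t)/7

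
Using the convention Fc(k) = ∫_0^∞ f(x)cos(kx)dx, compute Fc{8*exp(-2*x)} 16/(k^2 + 4)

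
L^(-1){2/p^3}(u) u^2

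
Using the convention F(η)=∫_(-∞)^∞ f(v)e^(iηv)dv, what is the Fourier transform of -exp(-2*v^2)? -sqrt(2)*sqrt(pi)*exp(-η^2/8)/2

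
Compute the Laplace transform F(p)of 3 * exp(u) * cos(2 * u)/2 3 * (p - 1)/(2 * ((p - 1)^2 + 4))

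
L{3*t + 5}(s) 5/s + 3/s^2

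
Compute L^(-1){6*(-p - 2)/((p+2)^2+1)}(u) -6*exp(-2*u)*cos(u)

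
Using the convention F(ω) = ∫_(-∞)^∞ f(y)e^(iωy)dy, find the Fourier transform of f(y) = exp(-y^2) sqrt(pi)*exp(-ω^2/4)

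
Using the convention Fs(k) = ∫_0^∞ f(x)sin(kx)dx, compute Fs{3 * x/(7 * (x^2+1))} 3 * pi * exp(-k)/14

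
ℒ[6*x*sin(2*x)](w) 24*w/(w^2 + 4)^2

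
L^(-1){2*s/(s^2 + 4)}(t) 2*cos(2*t)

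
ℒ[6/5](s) 6/(5 * s)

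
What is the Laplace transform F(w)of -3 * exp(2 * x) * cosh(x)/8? 3 * (2 - w)/(8 * ((w - 2)^2 - 1))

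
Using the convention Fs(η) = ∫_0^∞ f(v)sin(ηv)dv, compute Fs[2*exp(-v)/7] 2*η/(7*(η^2 + 1))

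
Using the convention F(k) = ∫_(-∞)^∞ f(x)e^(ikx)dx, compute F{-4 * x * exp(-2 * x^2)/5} -sqrt(2) * I * sqrt(pi) * k * exp(-k^2/8)/10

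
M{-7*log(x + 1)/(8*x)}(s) 7*pi*csc(pi*s)/(8*(s - 1))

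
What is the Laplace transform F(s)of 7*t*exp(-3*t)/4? 7/(4*(s + 3)^2)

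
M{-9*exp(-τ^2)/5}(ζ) -9*gamma(ζ/2)/10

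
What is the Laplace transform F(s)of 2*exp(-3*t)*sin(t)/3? 2/(3*((s + 3)^2 + 1))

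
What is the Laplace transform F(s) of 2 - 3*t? 2/s - 3/s^2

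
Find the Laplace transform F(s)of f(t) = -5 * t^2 -10/s^3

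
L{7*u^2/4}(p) 7/(2*p^3)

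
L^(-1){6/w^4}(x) x^3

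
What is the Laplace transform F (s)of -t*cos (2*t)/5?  (4 - s^2)/ (5*(s^2+4)^2)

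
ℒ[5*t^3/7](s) 30/(7*s^4)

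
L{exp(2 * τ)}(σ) 1/(σ - 2)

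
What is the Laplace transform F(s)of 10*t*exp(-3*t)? 10/(s + 3)^2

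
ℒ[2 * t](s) 2/s^2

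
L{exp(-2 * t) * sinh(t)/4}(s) 1/(4 * ((s + 2)^2-1))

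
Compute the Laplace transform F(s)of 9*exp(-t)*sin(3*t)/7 27/(7*((s + 1)^2 + 9))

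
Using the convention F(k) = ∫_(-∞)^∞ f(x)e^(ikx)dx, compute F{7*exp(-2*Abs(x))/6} 14/(3*(k^2 + 4))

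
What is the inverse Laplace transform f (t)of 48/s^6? 2*t^5/5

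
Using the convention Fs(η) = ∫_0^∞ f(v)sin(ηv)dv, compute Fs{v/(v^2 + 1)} pi * exp(-η)/2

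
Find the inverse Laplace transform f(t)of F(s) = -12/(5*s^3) -6*t^2/5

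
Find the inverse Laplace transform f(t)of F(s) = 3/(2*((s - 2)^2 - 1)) 3*exp(2*t)*sinh(t)/2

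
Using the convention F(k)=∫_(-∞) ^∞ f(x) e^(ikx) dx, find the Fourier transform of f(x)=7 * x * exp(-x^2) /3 7 * I * sqrt(pi) * k * exp(-k^2/4) /6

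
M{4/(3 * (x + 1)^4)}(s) 2 * gamma(s) * gamma(4 - s)/9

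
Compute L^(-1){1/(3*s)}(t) 1/3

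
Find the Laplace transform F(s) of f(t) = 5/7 5/(7*s) 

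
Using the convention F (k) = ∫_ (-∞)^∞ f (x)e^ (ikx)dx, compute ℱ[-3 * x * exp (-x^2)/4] -3 * I * sqrt (pi) * k * exp (-k^2/4)/8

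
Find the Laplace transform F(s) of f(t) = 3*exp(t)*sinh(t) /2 3/(2*s*(s - 2) ) 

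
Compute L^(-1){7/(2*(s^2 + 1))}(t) 7*sin(t)/2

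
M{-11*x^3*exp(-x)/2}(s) -11*gamma(s + 3)/2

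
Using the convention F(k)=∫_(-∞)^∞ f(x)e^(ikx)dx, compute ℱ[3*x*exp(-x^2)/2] 3*I*sqrt(pi)*k*exp(-k^2/4)/4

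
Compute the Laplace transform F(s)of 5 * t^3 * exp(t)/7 30/(7 * (s - 1)^4)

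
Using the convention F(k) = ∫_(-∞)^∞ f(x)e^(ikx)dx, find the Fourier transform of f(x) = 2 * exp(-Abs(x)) 4/(k^2 + 1)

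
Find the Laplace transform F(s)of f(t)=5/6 5/(6 * s)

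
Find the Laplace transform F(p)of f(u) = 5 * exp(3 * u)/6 5/(6 * (p - 3))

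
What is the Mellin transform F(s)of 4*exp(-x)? 4*gamma(s)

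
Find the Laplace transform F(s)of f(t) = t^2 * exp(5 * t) 2/(s - 5)^3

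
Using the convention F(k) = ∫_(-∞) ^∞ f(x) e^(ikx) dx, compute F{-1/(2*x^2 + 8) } -pi*exp(-2*Abs(k) ) /4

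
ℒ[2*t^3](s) 12/s^4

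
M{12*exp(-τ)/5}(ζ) 12*gamma(ζ)/5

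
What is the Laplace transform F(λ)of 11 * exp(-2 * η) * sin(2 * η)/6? 11/(3 * ((λ + 2)^2 + 4))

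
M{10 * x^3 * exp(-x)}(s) 10 * gamma(s + 3)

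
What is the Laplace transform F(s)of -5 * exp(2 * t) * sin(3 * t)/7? -15/(7 * (s - 2)^2+63)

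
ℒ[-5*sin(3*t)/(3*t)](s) -5*atan(3/s)/3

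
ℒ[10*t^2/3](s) 20/(3*s^3) 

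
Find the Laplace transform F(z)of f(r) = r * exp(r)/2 1/(2 * (z - 1)^2)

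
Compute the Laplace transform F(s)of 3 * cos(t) 3 * s/(s^2+1)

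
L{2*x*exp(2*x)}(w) 2/(w - 2)^2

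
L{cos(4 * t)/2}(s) s/(2 * (s^2 + 16))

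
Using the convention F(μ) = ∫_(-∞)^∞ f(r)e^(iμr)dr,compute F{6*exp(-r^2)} 6*sqrt(pi)*exp(-μ^2/4)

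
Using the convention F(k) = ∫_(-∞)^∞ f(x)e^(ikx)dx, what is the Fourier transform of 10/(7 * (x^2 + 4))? 5 * pi * exp(-2 * Abs(k))/7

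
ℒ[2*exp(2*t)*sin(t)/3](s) 2/(3*((s - 2)^2 + 1))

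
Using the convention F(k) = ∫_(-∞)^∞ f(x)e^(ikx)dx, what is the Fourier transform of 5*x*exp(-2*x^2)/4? 5*sqrt(2)*I*sqrt(pi)*k*exp(-k^2/8)/32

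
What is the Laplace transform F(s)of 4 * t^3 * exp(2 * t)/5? 24/(5 * (s - 2)^4)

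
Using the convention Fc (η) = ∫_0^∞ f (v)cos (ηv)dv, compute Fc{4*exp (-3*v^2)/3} 2*sqrt (3)*sqrt (pi)*exp (-η^2/12)/9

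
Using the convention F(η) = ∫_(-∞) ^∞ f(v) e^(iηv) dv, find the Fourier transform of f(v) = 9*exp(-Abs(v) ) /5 18/(5*(η^2 + 1) ) 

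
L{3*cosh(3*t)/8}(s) 3*s/(8*(s^2 - 9))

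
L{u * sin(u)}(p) 2 * p/(p^2 + 1)^2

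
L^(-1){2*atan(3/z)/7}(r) 2*sin(3*r)/(7*r)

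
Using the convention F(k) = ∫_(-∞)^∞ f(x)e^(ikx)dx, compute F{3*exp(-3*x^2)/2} sqrt(3)*sqrt(pi)*exp(-k^2/12)/2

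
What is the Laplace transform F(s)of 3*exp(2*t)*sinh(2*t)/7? 6/(7*s*(s - 4))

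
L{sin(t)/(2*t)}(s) atan(1/s)/2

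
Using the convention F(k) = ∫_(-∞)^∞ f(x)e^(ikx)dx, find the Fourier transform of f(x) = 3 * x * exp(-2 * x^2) 3 * sqrt(2) * I * sqrt(pi) * k * exp(-k^2/8)/8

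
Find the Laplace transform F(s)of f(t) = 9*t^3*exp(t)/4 27/(2*(s - 1)^4)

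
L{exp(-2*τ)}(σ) 1/(σ + 2)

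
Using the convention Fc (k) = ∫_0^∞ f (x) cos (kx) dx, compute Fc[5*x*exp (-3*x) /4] 5*(9 - k^2) / (4*(k^2+9) ^2) 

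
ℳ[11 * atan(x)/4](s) -11 * pi * sec(pi * s/2)/(8 * s)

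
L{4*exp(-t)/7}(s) 4/(7*(s + 1))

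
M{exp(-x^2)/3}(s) gamma(s/2)/6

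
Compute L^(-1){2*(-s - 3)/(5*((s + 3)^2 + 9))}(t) -2*exp(-3*t)*cos(3*t)/5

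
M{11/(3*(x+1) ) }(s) 11*pi*csc(pi*s) /3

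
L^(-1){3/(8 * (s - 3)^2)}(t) 3 * t * exp(3 * t)/8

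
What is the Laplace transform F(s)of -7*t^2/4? -7/(2*s^3)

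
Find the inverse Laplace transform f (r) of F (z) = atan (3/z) sin (3 * r) /r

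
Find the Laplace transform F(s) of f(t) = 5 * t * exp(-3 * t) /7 5/(7 * (s + 3) ^2) 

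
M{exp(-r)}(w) gamma(w)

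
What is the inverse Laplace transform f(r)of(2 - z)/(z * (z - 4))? -exp(2 * r) * cosh(2 * r)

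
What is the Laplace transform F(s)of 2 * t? 2/s^2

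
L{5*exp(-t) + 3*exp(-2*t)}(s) 5/(s + 1) + 3/(s + 2)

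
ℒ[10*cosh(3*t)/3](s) 10*s/(3*(s^2-9))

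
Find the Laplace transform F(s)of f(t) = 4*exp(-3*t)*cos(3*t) 4*(s + 3)/((s + 3)^2 + 9)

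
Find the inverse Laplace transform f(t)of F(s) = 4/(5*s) 4/5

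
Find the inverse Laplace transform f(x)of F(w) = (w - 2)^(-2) x * exp(2 * x)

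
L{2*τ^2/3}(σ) 4/(3*σ^3)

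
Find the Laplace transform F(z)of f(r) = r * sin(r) 2 * z/(z^2 + 1)^2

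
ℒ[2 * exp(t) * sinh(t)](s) 2/(s * (s - 2))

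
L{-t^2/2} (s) -1/s^3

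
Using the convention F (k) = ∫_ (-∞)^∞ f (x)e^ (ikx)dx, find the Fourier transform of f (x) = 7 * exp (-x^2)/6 7 * sqrt (pi) * exp (-k^2/4)/6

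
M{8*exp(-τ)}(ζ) 8*gamma(ζ)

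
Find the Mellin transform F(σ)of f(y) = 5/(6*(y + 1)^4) 5*gamma(σ)*gamma(4 - σ)/36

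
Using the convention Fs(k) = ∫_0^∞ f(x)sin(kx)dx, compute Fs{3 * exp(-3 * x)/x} 3 * atan(k/3)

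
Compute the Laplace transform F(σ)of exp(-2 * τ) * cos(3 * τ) (σ + 2)/((σ + 2)^2 + 9)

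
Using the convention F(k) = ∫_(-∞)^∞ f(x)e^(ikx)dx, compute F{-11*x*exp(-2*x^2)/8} -11*sqrt(2)*I*sqrt(pi)*k*exp(-k^2/8)/64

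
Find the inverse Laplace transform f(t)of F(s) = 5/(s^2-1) 5*sinh(t)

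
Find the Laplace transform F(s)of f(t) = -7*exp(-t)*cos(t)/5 7*(-s - 1)/(5*((s+1)^2+1))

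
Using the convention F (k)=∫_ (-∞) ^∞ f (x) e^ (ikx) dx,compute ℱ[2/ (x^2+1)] 2*pi*exp (-Abs (k) ) 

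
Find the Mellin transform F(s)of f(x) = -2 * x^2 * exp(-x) -2 * gamma(s + 2)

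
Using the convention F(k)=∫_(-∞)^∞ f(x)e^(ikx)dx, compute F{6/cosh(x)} 6 * pi/cosh(pi * k/2)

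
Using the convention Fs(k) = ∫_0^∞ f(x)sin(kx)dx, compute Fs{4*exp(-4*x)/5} 4*k/(5*(k^2 + 16))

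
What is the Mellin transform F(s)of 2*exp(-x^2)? gamma(s/2)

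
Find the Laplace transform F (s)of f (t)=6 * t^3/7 36/ (7 * s^4)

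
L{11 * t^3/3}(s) 22/s^4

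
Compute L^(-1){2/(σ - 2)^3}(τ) τ^2*exp(2*τ)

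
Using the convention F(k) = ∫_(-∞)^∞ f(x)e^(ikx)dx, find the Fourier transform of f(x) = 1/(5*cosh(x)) pi/(5*cosh(pi*k/2))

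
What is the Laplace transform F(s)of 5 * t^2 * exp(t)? 10/(s - 1)^3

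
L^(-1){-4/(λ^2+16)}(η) -sin(4*η)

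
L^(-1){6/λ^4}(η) η^3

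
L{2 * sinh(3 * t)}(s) 6/(s^2 - 9)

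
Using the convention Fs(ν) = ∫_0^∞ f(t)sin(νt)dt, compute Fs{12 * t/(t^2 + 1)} 6 * pi * exp(-ν)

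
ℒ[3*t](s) 3/s^2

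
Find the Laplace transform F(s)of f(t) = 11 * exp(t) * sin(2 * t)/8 11/(4 * ((s - 1)^2 + 4))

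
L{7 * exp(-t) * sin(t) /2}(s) 7/(2 * ((s + 1) ^2 + 1) ) 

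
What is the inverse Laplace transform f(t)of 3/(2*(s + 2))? 3*exp(-2*t)/2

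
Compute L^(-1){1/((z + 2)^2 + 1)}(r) exp(-2 * r) * sin(r)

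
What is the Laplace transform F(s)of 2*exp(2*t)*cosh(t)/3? 2*(s - 2)/(3*((s - 2)^2 - 1))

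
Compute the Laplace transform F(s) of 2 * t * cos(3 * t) 2 * (s^2 - 9) /(s^2 + 9) ^2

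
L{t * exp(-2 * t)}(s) (s + 2)^(-2)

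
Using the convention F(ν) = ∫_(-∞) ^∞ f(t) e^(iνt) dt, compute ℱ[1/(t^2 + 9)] pi * exp(-3 * Abs(ν) ) /3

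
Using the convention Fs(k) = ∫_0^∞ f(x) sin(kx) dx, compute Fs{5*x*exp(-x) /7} 10*k/(7*(k^2 + 1) ^2) 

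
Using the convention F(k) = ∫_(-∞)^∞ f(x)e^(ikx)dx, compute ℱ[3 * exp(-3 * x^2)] sqrt(3) * sqrt(pi) * exp(-k^2/12)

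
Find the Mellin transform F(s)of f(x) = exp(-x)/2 gamma(s)/2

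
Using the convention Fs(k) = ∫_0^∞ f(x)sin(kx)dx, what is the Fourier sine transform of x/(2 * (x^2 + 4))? pi * exp(-2 * k)/4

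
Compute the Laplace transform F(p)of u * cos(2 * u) (p^2 - 4)/(p^2+4)^2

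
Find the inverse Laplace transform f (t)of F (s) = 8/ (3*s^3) 4*t^2/3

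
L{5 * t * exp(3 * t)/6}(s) 5/(6 * (s - 3)^2)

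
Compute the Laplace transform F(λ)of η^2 2/λ^3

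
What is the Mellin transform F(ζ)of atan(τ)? -pi*sec(pi*ζ/2)/(2*ζ)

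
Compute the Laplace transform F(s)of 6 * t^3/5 36/(5 * s^4)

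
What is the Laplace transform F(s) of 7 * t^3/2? 21/s^4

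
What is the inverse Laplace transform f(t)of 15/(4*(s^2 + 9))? 5*sin(3*t)/4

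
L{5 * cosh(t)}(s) 5 * s/(s^2 - 1)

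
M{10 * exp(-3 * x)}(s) 10 * gamma(s)/3^s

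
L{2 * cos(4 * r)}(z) 2 * z/(z^2+16)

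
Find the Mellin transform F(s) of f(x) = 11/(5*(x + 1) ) 11*pi*csc(pi*s) /5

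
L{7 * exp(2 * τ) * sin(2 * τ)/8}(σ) 7/(4 * ((σ - 2)^2 + 4))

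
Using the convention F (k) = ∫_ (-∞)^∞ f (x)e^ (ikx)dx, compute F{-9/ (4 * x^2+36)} -3 * pi * exp (-3 * Abs (k))/4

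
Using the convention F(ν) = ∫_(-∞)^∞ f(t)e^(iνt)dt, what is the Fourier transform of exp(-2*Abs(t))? 4/(ν^2 + 4)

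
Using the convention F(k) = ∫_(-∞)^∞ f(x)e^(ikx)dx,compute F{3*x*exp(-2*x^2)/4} 3*sqrt(2)*I*sqrt(pi)*k*exp(-k^2/8)/32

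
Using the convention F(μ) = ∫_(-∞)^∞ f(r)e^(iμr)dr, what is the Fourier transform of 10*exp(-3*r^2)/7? 10*sqrt(3)*sqrt(pi)*exp(-μ^2/12)/21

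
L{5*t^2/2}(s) 5/s^3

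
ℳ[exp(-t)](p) gamma(p)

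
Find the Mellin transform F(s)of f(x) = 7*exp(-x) 7*gamma(s)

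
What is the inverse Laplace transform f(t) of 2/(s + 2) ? 2*exp(-2*t) 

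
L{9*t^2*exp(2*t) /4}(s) 9/(2*(s - 2) ^3) 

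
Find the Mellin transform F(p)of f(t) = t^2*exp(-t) gamma(p + 2)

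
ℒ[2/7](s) 2/ (7 * s)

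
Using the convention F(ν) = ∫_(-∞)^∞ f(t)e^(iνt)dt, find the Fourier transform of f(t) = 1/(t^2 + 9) pi*exp(-3*Abs(ν))/3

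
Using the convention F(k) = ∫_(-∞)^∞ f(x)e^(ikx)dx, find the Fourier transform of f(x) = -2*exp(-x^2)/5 -2*sqrt(pi)*exp(-k^2/4)/5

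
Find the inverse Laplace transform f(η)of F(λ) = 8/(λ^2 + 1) 8*sin(η)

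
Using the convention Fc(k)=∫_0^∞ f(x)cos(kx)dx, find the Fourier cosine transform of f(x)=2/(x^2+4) pi*exp(-2*k)/2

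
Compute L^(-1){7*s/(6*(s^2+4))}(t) 7*cos(2*t)/6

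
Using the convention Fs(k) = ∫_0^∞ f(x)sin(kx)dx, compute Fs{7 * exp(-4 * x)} 7 * k/(k^2+16)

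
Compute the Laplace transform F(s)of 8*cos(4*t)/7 8*s/(7*(s^2+16))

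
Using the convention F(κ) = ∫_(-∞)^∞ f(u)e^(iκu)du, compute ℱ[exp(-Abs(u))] 2/(κ^2 + 1)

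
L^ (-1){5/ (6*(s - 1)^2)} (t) 5*t*exp (t)/6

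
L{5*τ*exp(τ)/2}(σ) 5/(2*(σ - 1)^2)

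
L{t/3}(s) 1/(3*s^2) 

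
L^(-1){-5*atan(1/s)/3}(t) -5*sin(t)/(3*t)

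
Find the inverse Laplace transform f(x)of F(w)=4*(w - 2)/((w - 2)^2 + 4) 4*exp(2*x)*cos(2*x)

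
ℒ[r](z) z^(-2)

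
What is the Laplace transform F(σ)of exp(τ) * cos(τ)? (σ - 1)/((σ - 1)^2+1)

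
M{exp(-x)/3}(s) gamma(s)/3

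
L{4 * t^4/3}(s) 32/s^5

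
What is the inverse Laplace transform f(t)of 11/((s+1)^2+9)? 11*exp(-t)*sin(3*t)/3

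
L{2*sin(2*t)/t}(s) 2*atan(2/s)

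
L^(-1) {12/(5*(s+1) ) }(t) 12*exp(-t) /5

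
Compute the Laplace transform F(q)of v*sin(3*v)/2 3*q/(q^2 + 9)^2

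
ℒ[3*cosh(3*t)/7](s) 3*s/(7*(s^2 - 9))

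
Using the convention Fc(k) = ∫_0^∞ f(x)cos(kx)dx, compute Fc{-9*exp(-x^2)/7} -9*sqrt(pi)*exp(-k^2/4)/14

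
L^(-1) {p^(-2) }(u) u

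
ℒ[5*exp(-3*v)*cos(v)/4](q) 5*(q + 3)/(4*((q + 3)^2 + 1))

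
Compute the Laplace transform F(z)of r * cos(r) (z^2 - 1)/(z^2 + 1)^2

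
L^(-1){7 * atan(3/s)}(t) 7 * sin(3 * t)/t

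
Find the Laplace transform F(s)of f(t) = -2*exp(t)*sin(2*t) -4/((s - 1)^2 + 4)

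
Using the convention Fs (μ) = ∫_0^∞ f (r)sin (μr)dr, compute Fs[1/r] pi/2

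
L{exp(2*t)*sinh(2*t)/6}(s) 1/(3*s*(s - 4))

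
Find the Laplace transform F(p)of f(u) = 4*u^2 8/p^3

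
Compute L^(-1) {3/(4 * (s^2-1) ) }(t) 3 * sinh(t) /4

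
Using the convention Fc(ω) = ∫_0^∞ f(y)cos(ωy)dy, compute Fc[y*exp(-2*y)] (4 - ω^2)/(ω^2 + 4)^2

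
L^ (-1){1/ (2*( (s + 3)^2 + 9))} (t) exp (-3*t)*sin (3*t)/6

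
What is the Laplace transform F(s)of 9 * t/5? 9/(5 * s^2)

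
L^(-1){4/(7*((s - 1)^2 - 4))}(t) 2*exp(t)*sinh(2*t)/7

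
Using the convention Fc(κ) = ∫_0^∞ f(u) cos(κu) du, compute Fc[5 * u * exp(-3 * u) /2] 5 * (9 - κ^2) /(2 * (κ^2 + 9) ^2) 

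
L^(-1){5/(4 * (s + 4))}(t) 5 * exp(-4 * t)/4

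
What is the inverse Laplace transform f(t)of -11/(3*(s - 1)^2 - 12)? -11*exp(t)*sinh(2*t)/6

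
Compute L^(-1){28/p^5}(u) 7 * u^4/6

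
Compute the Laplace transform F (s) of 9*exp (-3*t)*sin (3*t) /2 27/ (2*( (s + 3) ^2 + 9) ) 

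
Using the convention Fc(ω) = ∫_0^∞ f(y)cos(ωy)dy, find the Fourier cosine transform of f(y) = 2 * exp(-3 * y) 6/(ω^2 + 9)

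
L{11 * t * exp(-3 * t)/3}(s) 11/(3 * (s + 3)^2)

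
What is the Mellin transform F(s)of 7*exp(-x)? 7*gamma(s)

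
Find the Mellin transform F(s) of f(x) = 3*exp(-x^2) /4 3*gamma(s/2) /8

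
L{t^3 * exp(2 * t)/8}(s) 3/(4 * (s - 2)^4)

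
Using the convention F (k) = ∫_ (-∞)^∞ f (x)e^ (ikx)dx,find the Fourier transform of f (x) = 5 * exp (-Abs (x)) 10/ (k^2+1)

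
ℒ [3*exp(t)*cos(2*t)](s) 3*(s - 1) /((s - 1) ^2 + 4) 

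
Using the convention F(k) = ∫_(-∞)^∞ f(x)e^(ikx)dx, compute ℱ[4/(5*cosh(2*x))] 2*pi/(5*cosh(pi*k/4))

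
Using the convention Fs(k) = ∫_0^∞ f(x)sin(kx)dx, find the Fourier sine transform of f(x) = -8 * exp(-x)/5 -8 * k/(5 * k^2 + 5)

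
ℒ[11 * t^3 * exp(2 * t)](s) 66/(s - 2) ^4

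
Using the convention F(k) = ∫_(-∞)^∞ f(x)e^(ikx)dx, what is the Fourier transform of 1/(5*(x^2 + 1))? pi*exp(-Abs(k))/5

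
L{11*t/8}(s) 11/(8*s^2)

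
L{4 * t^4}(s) 96/s^5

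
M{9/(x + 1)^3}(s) 9*pi*(s - 2)*(s - 1)/(2*sin(pi*s))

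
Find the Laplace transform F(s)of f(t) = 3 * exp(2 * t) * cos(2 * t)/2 3 * (s - 2)/(2 * ((s - 2)^2 + 4))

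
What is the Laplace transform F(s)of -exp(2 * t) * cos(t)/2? (2 - s)/(2 * ((s - 2)^2+1))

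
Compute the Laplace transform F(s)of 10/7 10/(7 * s)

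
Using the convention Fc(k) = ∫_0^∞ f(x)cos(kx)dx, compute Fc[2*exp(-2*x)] 4/(k^2+4)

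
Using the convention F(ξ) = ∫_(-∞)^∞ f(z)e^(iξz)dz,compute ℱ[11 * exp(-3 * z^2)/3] 11 * sqrt(3) * sqrt(pi) * exp(-ξ^2/12)/9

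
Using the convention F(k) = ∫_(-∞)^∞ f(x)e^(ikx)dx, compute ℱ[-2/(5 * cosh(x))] -2 * pi/(5 * cosh(pi * k/2))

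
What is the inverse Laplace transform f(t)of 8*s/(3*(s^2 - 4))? 8*cosh(2*t)/3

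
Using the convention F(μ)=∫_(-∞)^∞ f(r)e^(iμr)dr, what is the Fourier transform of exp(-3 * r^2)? sqrt(3) * sqrt(pi) * exp(-μ^2/12)/3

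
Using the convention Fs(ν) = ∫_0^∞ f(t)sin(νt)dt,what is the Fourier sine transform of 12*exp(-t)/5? 12*ν/(5*(ν^2 + 1))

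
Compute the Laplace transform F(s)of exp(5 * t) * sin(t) 1/((s - 5)^2 + 1)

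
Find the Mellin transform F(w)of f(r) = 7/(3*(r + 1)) 7*pi*csc(pi*w)/3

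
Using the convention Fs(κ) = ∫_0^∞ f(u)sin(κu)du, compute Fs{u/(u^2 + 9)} pi*exp(-3*κ)/2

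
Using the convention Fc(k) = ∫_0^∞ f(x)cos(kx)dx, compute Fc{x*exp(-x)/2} (1 - k^2)/(2*(k^2 + 1)^2)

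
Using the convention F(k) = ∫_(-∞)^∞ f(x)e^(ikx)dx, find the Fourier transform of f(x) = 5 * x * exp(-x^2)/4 5 * I * sqrt(pi) * k * exp(-k^2/4)/8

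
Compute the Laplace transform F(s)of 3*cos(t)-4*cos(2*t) 3*s/(s^2 + 1)-4*s/(s^2 + 4)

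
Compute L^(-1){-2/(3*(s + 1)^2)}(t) -2*t*exp(-t)/3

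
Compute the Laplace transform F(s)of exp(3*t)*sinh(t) 1/((s - 3)^2 - 1)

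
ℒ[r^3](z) 6/z^4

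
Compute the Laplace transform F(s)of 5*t 5/s^2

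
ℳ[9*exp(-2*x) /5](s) 9*gamma(s) /(5*2^s) 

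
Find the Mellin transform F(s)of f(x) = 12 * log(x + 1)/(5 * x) -12 * pi * csc(pi * s)/(5 * s - 5)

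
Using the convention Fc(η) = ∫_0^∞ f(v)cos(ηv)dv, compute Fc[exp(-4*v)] 4/(η^2 + 16)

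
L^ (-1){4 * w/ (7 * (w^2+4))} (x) 4 * cos (2 * x)/7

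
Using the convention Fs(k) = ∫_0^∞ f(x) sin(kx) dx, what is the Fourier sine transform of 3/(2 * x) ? 3 * pi/4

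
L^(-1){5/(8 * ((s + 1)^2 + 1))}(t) 5 * exp(-t) * sin(t)/8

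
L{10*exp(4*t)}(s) 10/(s - 4)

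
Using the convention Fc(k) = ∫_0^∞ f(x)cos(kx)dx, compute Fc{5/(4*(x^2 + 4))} 5*pi*exp(-2*k)/16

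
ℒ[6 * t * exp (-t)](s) 6/ (s + 1)^2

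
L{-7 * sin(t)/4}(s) -7/(4 * s^2 + 4)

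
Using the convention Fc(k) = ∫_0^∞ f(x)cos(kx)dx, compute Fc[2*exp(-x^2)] sqrt(pi)*exp(-k^2/4)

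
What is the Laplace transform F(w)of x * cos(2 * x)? (w^2 - 4)/(w^2 + 4)^2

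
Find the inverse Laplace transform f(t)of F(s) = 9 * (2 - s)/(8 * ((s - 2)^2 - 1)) -9 * exp(2 * t) * cosh(t)/8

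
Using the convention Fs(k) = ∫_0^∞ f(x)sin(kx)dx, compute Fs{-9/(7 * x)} -9 * pi/14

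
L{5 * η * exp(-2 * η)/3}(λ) 5/(3 * (λ + 2)^2)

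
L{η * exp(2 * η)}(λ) (λ - 2)^(-2)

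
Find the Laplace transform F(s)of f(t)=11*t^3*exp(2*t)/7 66/(7*(s - 2)^4)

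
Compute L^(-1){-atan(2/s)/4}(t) -sin(2 * t)/(4 * t)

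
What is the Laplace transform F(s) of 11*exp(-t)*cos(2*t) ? 11*(s+1) /((s+1) ^2+4) 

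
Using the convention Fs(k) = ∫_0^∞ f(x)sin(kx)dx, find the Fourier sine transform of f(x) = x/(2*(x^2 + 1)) pi*exp(-k)/4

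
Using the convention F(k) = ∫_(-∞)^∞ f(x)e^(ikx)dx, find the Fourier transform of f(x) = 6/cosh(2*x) 3*pi/cosh(pi*k/4)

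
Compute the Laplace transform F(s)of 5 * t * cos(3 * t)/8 5 * (s^2 - 9)/(8 * (s^2 + 9)^2)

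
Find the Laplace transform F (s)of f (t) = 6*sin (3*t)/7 18/ (7*(s^2 + 9))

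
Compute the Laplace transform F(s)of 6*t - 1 6/s^2 - 1/s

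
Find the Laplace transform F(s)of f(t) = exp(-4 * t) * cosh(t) (s + 4)/((s + 4)^2 - 1)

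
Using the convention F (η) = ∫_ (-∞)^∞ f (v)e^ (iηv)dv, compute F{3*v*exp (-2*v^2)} 3*sqrt (2)*I*sqrt (pi)*η*exp (-η^2/8)/8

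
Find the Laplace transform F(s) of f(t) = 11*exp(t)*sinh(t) 11/(s*(s - 2) ) 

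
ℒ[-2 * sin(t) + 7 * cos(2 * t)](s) 7 * s/(s^2 + 4) - 2/(s^2 + 1)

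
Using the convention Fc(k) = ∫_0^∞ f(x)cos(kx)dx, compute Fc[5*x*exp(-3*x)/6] 5*(9 - k^2)/(6*(k^2 + 9)^2)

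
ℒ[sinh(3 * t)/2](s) 3/(2 * (s^2 - 9))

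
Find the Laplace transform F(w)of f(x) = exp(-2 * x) 1/(w + 2)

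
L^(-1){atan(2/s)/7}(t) sin(2 * t)/(7 * t)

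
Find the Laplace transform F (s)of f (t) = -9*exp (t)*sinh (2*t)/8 -9/ (4*(s - 1)^2-16)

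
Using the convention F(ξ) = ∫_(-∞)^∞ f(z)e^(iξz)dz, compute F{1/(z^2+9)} pi * exp(-3 * Abs(ξ))/3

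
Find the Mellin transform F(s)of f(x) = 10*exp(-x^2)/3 5*gamma(s/2)/3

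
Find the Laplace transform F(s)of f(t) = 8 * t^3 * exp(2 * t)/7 48/(7 * (s - 2)^4)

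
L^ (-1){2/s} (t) 2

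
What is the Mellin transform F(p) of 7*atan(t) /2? -7*pi*sec(pi*p/2) /(4*p) 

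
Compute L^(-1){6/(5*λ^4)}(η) η^3/5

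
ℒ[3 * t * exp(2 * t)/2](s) 3/(2 * (s - 2)^2)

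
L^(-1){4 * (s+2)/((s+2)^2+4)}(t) 4 * exp(-2 * t) * cos(2 * t)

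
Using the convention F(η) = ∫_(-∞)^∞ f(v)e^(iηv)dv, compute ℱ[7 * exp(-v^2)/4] 7 * sqrt(pi) * exp(-η^2/4)/4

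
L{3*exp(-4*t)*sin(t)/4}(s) 3/(4*((s+4)^2+1))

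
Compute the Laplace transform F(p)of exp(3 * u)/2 1/(2 * (p - 3))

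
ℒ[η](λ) λ^(-2)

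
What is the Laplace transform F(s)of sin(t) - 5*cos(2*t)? 1/(s^2 + 1) - 5*s/(s^2 + 4)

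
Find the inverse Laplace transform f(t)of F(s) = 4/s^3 2 * t^2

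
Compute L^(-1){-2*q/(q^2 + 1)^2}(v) -v*sin(v)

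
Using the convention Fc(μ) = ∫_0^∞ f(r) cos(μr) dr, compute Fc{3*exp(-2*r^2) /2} 3*sqrt(2)*sqrt(pi)*exp(-μ^2/8) /8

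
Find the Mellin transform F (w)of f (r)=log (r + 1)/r -pi*csc (pi*w)/ (w - 1)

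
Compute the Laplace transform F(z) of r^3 6/z^4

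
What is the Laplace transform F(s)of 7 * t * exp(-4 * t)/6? 7/(6 * (s + 4)^2)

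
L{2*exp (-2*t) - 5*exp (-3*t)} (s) 2/ (s+2) - 5/ (s+3)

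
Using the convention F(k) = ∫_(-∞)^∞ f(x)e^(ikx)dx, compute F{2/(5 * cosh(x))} 2 * pi/(5 * cosh(pi * k/2))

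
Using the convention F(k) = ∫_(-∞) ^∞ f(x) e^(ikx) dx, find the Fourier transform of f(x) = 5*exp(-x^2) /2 5*sqrt(pi)*exp(-k^2/4) /2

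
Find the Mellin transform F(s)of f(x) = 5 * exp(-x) 5 * gamma(s)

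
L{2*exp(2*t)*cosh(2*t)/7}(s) 2*(s - 2)/(7*s*(s - 4))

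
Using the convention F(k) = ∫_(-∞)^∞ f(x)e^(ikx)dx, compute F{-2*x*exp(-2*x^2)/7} -sqrt(2)*I*sqrt(pi)*k*exp(-k^2/8)/28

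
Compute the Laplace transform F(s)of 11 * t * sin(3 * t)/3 22 * s/(s^2+9)^2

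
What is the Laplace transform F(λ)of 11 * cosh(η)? 11 * λ/(λ^2-1)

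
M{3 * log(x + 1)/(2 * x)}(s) -3 * pi * csc(pi * s)/(2 * s - 2)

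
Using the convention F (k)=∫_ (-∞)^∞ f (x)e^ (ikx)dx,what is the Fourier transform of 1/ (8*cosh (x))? pi/ (8*cosh (pi*k/2))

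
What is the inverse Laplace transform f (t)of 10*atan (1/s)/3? 10*sin (t)/ (3*t)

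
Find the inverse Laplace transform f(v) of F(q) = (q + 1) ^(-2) v*exp(-v) 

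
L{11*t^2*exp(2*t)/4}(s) 11/(2*(s - 2)^3)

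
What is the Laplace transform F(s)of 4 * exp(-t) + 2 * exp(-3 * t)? 2/(s + 3) + 4/(s + 1)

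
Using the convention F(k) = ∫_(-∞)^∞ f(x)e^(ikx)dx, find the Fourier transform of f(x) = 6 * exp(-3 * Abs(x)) 36/(k^2 + 9)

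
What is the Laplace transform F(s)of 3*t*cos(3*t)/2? 3*(s^2 - 9)/(2*(s^2 + 9)^2)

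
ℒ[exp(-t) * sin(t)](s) 1/((s + 1)^2 + 1)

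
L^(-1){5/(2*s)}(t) 5/2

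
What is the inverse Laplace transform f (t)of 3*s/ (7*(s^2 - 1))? 3*cosh (t)/7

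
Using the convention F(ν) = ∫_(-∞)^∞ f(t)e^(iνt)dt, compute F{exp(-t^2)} sqrt(pi) * exp(-ν^2/4)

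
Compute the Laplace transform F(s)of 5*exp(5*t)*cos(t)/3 5*(s - 5)/(3*((s - 5)^2 + 1))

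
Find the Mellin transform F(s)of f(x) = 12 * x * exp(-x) 12 * gamma(s + 1)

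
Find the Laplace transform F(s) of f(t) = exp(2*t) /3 1/(3*(s - 2) ) 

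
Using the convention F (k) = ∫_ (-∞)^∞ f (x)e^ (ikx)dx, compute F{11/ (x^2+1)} 11*pi*exp (-Abs (k))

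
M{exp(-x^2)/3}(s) gamma(s/2)/6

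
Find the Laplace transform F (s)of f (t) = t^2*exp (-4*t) 2/ (s + 4)^3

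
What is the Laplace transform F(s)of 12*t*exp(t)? 12/(s - 1)^2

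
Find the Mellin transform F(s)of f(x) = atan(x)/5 -pi*sec(pi*s/2)/(10*s)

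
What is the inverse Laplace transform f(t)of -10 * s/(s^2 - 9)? -10 * cosh(3 * t)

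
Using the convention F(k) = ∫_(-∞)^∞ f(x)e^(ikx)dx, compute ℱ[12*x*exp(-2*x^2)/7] 3*sqrt(2)*I*sqrt(pi)*k*exp(-k^2/8)/14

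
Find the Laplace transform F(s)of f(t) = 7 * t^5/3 280/s^6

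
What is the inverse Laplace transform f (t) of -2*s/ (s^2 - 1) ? -2*cosh (t) 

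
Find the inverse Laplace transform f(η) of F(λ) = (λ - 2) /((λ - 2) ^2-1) exp(2*η)*cosh(η) 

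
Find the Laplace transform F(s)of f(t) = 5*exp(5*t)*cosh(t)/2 5*(s - 5)/(2*((s - 5)^2 - 1))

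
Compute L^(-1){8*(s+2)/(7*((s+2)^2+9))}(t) 8*exp(-2*t)*cos(3*t)/7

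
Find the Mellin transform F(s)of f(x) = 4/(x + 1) 4 * pi * csc(pi * s)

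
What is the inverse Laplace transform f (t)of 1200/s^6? 10 * t^5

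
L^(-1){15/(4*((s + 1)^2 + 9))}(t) 5*exp(-t)*sin(3*t)/4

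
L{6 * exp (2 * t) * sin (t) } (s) 6/ ( (s - 2) ^2 + 1) 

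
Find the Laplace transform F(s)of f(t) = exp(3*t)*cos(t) (s - 3)/((s - 3)^2 + 1)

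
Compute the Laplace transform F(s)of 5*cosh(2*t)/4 5*s/(4*(s^2 - 4))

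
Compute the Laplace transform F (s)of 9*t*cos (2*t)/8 9*(s^2 - 4)/ (8*(s^2 + 4)^2)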